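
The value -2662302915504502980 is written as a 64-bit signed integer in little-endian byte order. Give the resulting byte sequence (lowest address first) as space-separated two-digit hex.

Two's complement of -2662302915504502980 in 64 bits: 2662302915504502980 = 0x24F266656B21F8C4; invert → 0xDB0D999A94DE073B; add 1 → 0xDB0D999A94DE073C.
Split into bytes (most-significant first): DB 0D 99 9A 94 DE 07 3C.
In little-endian order the low byte comes first in memory.
So at ascending addresses the bytes are 3C 07 DE 94 9A 99 0D DB.

3C 07 DE 94 9A 99 0D DB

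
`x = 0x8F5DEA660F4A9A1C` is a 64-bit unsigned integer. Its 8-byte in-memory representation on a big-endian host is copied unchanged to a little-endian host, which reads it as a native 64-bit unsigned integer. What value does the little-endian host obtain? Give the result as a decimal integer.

2061041209487023503

Stored big-endian, the bytes at ascending addresses are 8F 5D EA 66 0F 4A 9A 1C.
Read back as little-endian, the first byte is least significant, giving 0x1C9A4A0F66EA5D8F.
0x1C9A4A0F66EA5D8F = 2061041209487023503.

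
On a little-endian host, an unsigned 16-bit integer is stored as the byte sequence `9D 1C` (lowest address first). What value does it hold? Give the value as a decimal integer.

7325

Little-endian: lowest address holds the least-significant byte.
Reassemble most-significant byte first: 1C 9D → 0x1C9D.
0x1C9D = 7325.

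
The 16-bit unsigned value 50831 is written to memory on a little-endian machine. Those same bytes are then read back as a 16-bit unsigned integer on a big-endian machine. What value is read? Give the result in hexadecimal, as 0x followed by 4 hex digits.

50831 in 16-bit hexadecimal is 0xC68F.
Stored little-endian, the bytes at ascending addresses are 8F C6.
Read back as big-endian, the last byte is least significant, giving 0x8FC6.

0x8FC6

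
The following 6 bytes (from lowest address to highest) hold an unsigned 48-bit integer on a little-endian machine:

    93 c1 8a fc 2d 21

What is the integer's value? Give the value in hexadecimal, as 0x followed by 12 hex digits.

Little-endian: lowest address holds the least-significant byte.
Reassemble most-significant byte first: 21 2D FC 8A C1 93 → 0x212DFC8AC193.

0x212DFC8AC193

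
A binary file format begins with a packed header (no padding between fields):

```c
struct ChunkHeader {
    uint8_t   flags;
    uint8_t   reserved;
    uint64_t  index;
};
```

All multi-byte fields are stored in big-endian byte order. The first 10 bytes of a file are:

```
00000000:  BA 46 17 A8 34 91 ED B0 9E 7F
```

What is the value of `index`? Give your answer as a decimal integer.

`index` follows `flags` (1 B), `reserved` (1 B), so it starts at offset 1 + 1 = 2 and occupies 8 bytes.
Bytes at offsets 2..9: 17 A8 34 91 ED B0 9E 7F.
Big-endian: lowest address holds the most-significant byte.
The bytes are already most-significant first: 0x17A83491EDB09E7F.
0x17A83491EDB09E7F = 1704670260322410111.

1704670260322410111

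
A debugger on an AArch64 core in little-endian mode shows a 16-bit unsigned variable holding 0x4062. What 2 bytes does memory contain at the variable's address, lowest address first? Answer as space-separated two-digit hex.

Split into bytes (most-significant first): 40 62.
In little-endian order the low byte comes first in memory.
So at ascending addresses the bytes are 62 40.

62 40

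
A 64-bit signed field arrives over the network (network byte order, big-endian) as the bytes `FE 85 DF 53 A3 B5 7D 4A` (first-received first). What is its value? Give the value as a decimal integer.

Big-endian: lowest address holds the most-significant byte.
The bytes are already most-significant first: 0xFE85DF53A3B57D4A.
Top bit is set, so as a signed 64-bit value this is 0xFE85DF53A3B57D4A − 2^64 = -106433465851478710.

-106433465851478710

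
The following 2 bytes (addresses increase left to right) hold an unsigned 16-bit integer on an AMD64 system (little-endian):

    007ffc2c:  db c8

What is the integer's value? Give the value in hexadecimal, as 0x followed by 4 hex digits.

0xC8DB

Little-endian stores the least-significant byte at the lowest address.
Reassemble most-significant byte first: C8 DB → 0xC8DB.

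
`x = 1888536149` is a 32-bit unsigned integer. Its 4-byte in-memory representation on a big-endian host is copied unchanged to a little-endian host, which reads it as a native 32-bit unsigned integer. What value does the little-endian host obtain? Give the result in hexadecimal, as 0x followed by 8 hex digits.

0x55C69070

1888536149 in 32-bit hexadecimal is 0x7090C655.
Stored big-endian, the bytes at ascending addresses are 70 90 C6 55.
Read back as little-endian, the first byte is least significant, giving 0x55C69070.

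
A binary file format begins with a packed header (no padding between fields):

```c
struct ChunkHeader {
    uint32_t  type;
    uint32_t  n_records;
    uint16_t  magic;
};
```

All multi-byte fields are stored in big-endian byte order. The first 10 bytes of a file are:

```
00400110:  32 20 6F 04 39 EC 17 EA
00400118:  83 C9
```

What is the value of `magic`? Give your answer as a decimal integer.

33737

`magic` follows `type` (4 B), `n_records` (4 B), so it starts at offset 4 + 4 = 8 and occupies 2 bytes.
Bytes at offsets 8..9: 83 C9.
Big-endian: lowest address holds the most-significant byte.
The bytes are already most-significant first: 0x83C9.
0x83C9 = 33737.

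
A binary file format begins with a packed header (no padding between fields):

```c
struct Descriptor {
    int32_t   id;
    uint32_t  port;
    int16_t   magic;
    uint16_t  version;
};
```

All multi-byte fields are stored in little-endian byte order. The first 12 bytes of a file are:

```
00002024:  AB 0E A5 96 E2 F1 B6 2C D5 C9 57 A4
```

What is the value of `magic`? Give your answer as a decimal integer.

`magic` follows `id` (4 B), `port` (4 B), so it starts at offset 4 + 4 = 8 and occupies 2 bytes.
Bytes at offsets 8..9: D5 C9.
In little-endian order the low byte comes first in memory.
Reassemble most-significant byte first: C9 D5 → 0xC9D5.
Top bit is set, so as a signed 16-bit value this is 0xC9D5 − 2^16 = -13867.

-13867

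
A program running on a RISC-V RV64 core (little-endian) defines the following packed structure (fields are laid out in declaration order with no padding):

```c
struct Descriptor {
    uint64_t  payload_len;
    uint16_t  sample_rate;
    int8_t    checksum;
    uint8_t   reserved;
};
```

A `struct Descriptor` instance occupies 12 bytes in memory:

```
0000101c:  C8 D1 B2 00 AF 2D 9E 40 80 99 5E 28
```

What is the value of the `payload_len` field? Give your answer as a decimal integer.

4656209294401917384

`payload_len` is the first field, at byte offset 0, occupying 8 bytes.
Bytes at offsets 0..7: C8 D1 B2 00 AF 2D 9E 40.
Little-endian: lowest address holds the least-significant byte.
Reassemble most-significant byte first: 40 9E 2D AF 00 B2 D1 C8 → 0x409E2DAF00B2D1C8.
0x409E2DAF00B2D1C8 = 4656209294401917384.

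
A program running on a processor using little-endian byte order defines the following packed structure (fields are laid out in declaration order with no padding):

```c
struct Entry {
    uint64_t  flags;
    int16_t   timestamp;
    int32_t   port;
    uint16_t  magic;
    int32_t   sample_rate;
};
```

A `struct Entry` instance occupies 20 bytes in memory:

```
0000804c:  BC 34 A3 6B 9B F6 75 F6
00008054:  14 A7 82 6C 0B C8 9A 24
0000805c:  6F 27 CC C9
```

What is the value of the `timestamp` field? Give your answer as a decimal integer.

-22764

`timestamp` follows `flags` (8 bytes), so it starts at byte offset 8 and occupies 2 bytes.
Bytes at offsets 8..9: 14 A7.
In little-endian order the low byte comes first in memory.
Reassemble most-significant byte first: A7 14 → 0xA714.
Top bit is set, so as a signed 16-bit value this is 0xA714 − 2^16 = -22764.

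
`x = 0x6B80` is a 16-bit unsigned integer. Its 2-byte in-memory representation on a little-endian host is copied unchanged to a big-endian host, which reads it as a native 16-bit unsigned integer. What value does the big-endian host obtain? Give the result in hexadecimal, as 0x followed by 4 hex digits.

0x806B

Stored little-endian, the bytes at ascending addresses are 80 6B.
Read back as big-endian, the last byte is least significant, giving 0x806B.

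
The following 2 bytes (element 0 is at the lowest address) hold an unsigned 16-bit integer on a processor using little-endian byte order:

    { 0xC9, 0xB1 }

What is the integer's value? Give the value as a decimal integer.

45513

Little-endian stores the least-significant byte at the lowest address.
Reassemble most-significant byte first: B1 C9 → 0xB1C9.
0xB1C9 = 45513.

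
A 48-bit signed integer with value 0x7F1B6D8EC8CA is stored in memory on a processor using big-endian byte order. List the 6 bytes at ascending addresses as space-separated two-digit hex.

7F 1B 6D 8E C8 CA

Split into bytes (most-significant first): 7F 1B 6D 8E C8 CA.
In big-endian order the high byte comes first in memory.
So the memory order matches the most-significant-first order: 7F 1B 6D 8E C8 CA.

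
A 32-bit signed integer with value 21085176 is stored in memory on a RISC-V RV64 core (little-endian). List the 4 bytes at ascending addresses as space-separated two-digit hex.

21085176 in hexadecimal, padded to 32 bits, is 0x0141BBF8.
Split into bytes (most-significant first): 01 41 BB F8.
Little-endian: lowest address holds the least-significant byte.
So at ascending addresses the bytes are F8 BB 41 01.

F8 BB 41 01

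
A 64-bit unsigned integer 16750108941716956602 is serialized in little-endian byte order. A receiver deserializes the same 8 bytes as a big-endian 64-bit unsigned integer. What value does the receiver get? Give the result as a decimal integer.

16750108941716956602 in 64-bit hexadecimal is 0xE87457562C2225BA.
Stored little-endian, the bytes at ascending addresses are BA 25 22 2C 56 57 74 E8.
Read back as big-endian, the last byte is least significant, giving 0xBA25222C565774E8.
0xBA25222C565774E8 = 13413164639015367912.

13413164639015367912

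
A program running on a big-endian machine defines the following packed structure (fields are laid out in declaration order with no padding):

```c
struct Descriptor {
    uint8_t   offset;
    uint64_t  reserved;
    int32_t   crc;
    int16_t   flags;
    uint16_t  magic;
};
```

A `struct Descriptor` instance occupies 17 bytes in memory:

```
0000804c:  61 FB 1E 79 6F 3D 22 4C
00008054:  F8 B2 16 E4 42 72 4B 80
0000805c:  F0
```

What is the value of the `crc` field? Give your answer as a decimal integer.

-1307122622

`crc` follows `offset` (1 B), `reserved` (8 B), so it starts at offset 1 + 8 = 9 and occupies 4 bytes.
Bytes at offsets 9..12: B2 16 E4 42.
Big-endian: lowest address holds the most-significant byte.
The bytes are already most-significant first: 0xB216E442.
Top bit is set, so as a signed 32-bit value this is 0xB216E442 − 2^32 = -1307122622.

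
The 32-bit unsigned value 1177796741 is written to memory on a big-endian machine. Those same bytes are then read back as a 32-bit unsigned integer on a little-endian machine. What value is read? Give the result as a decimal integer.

1177796741 in 32-bit hexadecimal is 0x4633C085.
Stored big-endian, the bytes at ascending addresses are 46 33 C0 85.
Read back as little-endian, the first byte is least significant, giving 0x85C03346.
0x85C03346 = 2243965766.

2243965766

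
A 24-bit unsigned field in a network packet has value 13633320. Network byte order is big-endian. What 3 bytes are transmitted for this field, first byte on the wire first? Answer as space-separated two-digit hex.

13633320 in hexadecimal, padded to 24 bits, is 0xD00728.
Split into bytes (most-significant first): D0 07 28.
In big-endian order the high byte comes first in memory.
So the memory order matches the most-significant-first order: D0 07 28.

D0 07 28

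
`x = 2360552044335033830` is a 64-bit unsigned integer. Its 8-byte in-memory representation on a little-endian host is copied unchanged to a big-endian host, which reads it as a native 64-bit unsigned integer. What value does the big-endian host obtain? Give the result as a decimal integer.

2360552044335033830 in 64-bit hexadecimal is 0x20C25D93DC696DE6.
Stored little-endian, the bytes at ascending addresses are E6 6D 69 DC 93 5D C2 20.
Read back as big-endian, the last byte is least significant, giving 0xE66D69DC935DC220.
0xE66D69DC935DC220 = 16604043797271003680.

16604043797271003680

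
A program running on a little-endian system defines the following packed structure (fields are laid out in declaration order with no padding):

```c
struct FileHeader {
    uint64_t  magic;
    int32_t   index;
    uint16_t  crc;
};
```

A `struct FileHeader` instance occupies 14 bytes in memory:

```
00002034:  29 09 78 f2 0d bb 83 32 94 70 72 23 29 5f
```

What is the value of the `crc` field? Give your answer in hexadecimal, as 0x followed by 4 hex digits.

`crc` follows `magic` (8 B), `index` (4 B), so it starts at offset 8 + 4 = 12 and occupies 2 bytes.
Bytes at offsets 12..13: 29 5F.
Little-endian: lowest address holds the least-significant byte.
Reassemble most-significant byte first: 5F 29 → 0x5F29.

0x5F29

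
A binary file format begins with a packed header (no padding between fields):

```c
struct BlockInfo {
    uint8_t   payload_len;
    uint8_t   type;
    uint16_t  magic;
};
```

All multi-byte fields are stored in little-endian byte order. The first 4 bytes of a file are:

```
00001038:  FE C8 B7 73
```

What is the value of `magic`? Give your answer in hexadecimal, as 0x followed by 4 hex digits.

0x73B7

`magic` follows `payload_len` (1 B), `type` (1 B), so it starts at offset 1 + 1 = 2 and occupies 2 bytes.
Bytes at offsets 2..3: B7 73.
Little-endian: lowest address holds the least-significant byte.
Reassemble most-significant byte first: 73 B7 → 0x73B7.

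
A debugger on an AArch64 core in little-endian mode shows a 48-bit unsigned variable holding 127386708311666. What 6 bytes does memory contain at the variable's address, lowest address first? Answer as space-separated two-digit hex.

127386708311666 in hexadecimal, padded to 48 bits, is 0x73DB877F7E72.
Split into bytes (most-significant first): 73 DB 87 7F 7E 72.
Little-endian stores the least-significant byte at the lowest address.
So at ascending addresses the bytes are 72 7E 7F 87 DB 73.

72 7E 7F 87 DB 73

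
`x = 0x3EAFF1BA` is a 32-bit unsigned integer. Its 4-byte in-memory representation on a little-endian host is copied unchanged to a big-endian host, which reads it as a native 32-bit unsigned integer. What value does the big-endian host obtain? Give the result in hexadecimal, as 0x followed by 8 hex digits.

Stored little-endian, the bytes at ascending addresses are BA F1 AF 3E.
Read back as big-endian, the last byte is least significant, giving 0xBAF1AF3E.

0xBAF1AF3E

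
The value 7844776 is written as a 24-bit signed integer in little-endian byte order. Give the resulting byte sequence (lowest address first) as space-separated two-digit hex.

A8 B3 77

7844776 in hexadecimal, padded to 24 bits, is 0x77B3A8.
Split into bytes (most-significant first): 77 B3 A8.
Little-endian stores the least-significant byte at the lowest address.
So at ascending addresses the bytes are A8 B3 77.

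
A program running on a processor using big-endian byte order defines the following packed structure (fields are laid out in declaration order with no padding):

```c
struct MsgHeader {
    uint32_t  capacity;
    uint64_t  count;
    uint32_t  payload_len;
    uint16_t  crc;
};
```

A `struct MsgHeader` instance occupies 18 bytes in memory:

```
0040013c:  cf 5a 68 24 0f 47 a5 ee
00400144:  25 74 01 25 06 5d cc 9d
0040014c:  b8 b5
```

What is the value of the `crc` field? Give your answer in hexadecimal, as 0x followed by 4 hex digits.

0xB8B5

`crc` follows `capacity` (4 B), `count` (8 B), `payload_len` (4 B), so it starts at offset 4 + 8 + 4 = 16 and occupies 2 bytes.
Bytes at offsets 16..17: B8 B5.
Big-endian: lowest address holds the most-significant byte.
The bytes are already most-significant first: 0xB8B5.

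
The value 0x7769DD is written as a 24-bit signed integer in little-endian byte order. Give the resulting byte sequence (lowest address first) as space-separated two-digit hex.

Split into bytes (most-significant first): 77 69 DD.
In little-endian order the low byte comes first in memory.
So at ascending addresses the bytes are DD 69 77.

DD 69 77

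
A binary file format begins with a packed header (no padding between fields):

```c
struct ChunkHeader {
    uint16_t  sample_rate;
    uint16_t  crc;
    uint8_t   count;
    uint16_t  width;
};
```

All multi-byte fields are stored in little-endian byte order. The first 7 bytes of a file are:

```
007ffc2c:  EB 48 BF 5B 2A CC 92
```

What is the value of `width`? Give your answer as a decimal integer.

`width` follows `sample_rate` (2 B), `crc` (2 B), `count` (1 B), so it starts at offset 2 + 2 + 1 = 5 and occupies 2 bytes.
Bytes at offsets 5..6: CC 92.
In little-endian order the low byte comes first in memory.
Reassemble most-significant byte first: 92 CC → 0x92CC.
0x92CC = 37580.

37580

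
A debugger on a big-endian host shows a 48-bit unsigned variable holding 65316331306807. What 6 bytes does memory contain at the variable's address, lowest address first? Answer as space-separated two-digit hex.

3B 67 A4 B9 BF 37

65316331306807 in hexadecimal, padded to 48 bits, is 0x3B67A4B9BF37.
Split into bytes (most-significant first): 3B 67 A4 B9 BF 37.
Big-endian stores the most-significant byte at the lowest address.
So the memory order matches the most-significant-first order: 3B 67 A4 B9 BF 37.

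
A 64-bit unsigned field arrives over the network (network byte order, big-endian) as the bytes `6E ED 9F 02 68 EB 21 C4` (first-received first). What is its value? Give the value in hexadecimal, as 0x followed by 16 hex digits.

0x6EED9F0268EB21C4

Big-endian stores the most-significant byte at the lowest address.
The bytes are already most-significant first: 0x6EED9F0268EB21C4.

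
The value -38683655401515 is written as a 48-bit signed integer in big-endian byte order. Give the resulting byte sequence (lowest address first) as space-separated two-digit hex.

Two's complement of -38683655401515 in 48 bits: 38683655401515 = 0x232EBD89F02B; invert → 0xDCD142760FD4; add 1 → 0xDCD142760FD5.
Split into bytes (most-significant first): DC D1 42 76 0F D5.
Big-endian: lowest address holds the most-significant byte.
So the memory order matches the most-significant-first order: DC D1 42 76 0F D5.

DC D1 42 76 0F D5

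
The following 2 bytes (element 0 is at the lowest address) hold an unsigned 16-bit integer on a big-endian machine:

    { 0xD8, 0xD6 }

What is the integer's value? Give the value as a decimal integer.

Big-endian: lowest address holds the most-significant byte.
The bytes are already most-significant first: 0xD8D6.
0xD8D6 = 55510.

55510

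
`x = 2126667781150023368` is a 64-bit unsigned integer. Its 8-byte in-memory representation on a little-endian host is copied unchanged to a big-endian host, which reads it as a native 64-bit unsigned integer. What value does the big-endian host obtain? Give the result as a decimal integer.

14420164620045091613

2126667781150023368 in 64-bit hexadecimal is 0x1D83711452B71EC8.
Stored little-endian, the bytes at ascending addresses are C8 1E B7 52 14 71 83 1D.
Read back as big-endian, the last byte is least significant, giving 0xC81EB7521471831D.
0xC81EB7521471831D = 14420164620045091613.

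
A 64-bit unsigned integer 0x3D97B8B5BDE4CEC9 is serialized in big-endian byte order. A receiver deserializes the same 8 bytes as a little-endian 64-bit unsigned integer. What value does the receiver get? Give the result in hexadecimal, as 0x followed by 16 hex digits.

0xC9CEE4BDB5B8973D

Stored big-endian, the bytes at ascending addresses are 3D 97 B8 B5 BD E4 CE C9.
Read back as little-endian, the first byte is least significant, giving 0xC9CEE4BDB5B8973D.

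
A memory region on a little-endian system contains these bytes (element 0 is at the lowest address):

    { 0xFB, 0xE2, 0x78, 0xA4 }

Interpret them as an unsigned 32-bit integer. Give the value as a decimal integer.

In little-endian order the low byte comes first in memory.
Reassemble most-significant byte first: A4 78 E2 FB → 0xA478E2FB.
0xA478E2FB = 2759385851.

2759385851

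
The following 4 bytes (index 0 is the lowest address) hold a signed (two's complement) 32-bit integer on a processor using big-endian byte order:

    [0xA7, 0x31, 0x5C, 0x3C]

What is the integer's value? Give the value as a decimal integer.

Big-endian: lowest address holds the most-significant byte.
The bytes are already most-significant first: 0xA7315C3C.
Top bit is set, so as a signed 32-bit value this is 0xA7315C3C − 2^32 = -1489937348.

-1489937348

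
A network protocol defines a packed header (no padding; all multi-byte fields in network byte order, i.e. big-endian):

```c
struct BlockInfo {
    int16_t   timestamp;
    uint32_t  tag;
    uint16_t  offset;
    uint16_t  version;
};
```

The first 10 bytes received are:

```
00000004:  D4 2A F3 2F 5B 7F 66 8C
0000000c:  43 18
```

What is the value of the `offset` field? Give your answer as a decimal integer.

`offset` follows `timestamp` (2 B), `tag` (4 B), so it starts at offset 2 + 4 = 6 and occupies 2 bytes.
Bytes at offsets 6..7: 66 8C.
Big-endian: lowest address holds the most-significant byte.
The bytes are already most-significant first: 0x668C.
0x668C = 26252.

26252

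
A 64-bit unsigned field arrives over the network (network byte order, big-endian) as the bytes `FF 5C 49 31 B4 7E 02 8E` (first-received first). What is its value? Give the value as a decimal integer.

18400662655359386254

Big-endian: lowest address holds the most-significant byte.
The bytes are already most-significant first: 0xFF5C4931B47E028E.
0xFF5C4931B47E028E = 18400662655359386254.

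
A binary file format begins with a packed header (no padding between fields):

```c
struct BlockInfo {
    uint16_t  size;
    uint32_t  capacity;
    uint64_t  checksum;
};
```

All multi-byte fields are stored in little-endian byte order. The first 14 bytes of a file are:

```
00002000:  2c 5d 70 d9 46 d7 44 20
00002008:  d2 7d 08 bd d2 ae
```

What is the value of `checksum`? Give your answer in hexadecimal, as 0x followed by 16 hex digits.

`checksum` follows `size` (2 B), `capacity` (4 B), so it starts at offset 2 + 4 = 6 and occupies 8 bytes.
Bytes at offsets 6..13: 44 20 D2 7D 08 BD D2 AE.
Little-endian stores the least-significant byte at the lowest address.
Reassemble most-significant byte first: AE D2 BD 08 7D D2 20 44 → 0xAED2BD087DD22044.

0xAED2BD087DD22044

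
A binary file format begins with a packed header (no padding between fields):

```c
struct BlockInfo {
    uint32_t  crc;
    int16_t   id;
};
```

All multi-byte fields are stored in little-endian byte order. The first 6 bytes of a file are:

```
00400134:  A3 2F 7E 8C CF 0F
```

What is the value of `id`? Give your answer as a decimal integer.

`id` follows `crc` (4 bytes), so it starts at byte offset 4 and occupies 2 bytes.
Bytes at offsets 4..5: CF 0F.
In little-endian order the low byte comes first in memory.
Reassemble most-significant byte first: 0F CF → 0x0FCF.
0x0FCF = 4047.

4047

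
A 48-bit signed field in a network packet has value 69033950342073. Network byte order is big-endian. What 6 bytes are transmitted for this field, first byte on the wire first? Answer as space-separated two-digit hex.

69033950342073 in hexadecimal, padded to 48 bits, is 0x3EC938166BB9.
Split into bytes (most-significant first): 3E C9 38 16 6B B9.
Big-endian stores the most-significant byte at the lowest address.
So the memory order matches the most-significant-first order: 3E C9 38 16 6B B9.

3E C9 38 16 6B B9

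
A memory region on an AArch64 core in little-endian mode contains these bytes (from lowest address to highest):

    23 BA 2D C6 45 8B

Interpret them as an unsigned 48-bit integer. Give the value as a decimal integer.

In little-endian order the low byte comes first in memory.
Reassemble most-significant byte first: 8B 45 C6 2D BA 23 → 0x8B45C62DBA23.
0x8B45C62DBA23 = 153131793889827.

153131793889827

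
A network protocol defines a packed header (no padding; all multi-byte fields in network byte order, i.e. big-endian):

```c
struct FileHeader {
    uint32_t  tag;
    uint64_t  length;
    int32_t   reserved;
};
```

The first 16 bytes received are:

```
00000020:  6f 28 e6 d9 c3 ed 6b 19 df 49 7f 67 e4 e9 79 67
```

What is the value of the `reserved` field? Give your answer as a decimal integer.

`reserved` follows `tag` (4 B), `length` (8 B), so it starts at offset 4 + 8 = 12 and occupies 4 bytes.
Bytes at offsets 12..15: E4 E9 79 67.
Big-endian: lowest address holds the most-significant byte.
The bytes are already most-significant first: 0xE4E97967.
Top bit is set, so as a signed 32-bit value this is 0xE4E97967 − 2^32 = -454461081.

-454461081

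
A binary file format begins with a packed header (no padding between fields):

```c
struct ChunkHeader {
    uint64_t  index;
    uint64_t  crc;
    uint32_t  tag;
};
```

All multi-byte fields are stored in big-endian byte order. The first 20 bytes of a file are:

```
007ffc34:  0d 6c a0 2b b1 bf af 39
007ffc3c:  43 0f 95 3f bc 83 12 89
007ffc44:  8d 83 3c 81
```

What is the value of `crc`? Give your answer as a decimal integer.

4832245026170016393

`crc` follows `index` (8 bytes), so it starts at byte offset 8 and occupies 8 bytes.
Bytes at offsets 8..15: 43 0F 95 3F BC 83 12 89.
Big-endian: lowest address holds the most-significant byte.
The bytes are already most-significant first: 0x430F953FBC831289.
0x430F953FBC831289 = 4832245026170016393.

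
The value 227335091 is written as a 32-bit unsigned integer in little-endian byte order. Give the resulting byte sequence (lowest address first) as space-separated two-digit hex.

227335091 in hexadecimal, padded to 32 bits, is 0x0D8CDBB3.
Split into bytes (most-significant first): 0D 8C DB B3.
In little-endian order the low byte comes first in memory.
So at ascending addresses the bytes are B3 DB 8C 0D.

B3 DB 8C 0D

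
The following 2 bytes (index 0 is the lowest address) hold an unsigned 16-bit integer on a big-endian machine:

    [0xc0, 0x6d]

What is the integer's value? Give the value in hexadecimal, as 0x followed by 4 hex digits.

Big-endian: lowest address holds the most-significant byte.
The bytes are already most-significant first: 0xC06D.

0xC06D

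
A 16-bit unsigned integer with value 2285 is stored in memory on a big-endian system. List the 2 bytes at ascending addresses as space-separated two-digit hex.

2285 in hexadecimal, padded to 16 bits, is 0x08ED.
Split into bytes (most-significant first): 08 ED.
Big-endian stores the most-significant byte at the lowest address.
So the memory order matches the most-significant-first order: 08 ED.

08 ED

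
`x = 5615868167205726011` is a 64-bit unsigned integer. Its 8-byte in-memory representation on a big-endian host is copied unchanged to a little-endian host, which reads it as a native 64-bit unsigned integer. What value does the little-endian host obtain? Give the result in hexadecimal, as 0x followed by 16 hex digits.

5615868167205726011 in 64-bit hexadecimal is 0x4DEF92580BB8A73B.
Stored big-endian, the bytes at ascending addresses are 4D EF 92 58 0B B8 A7 3B.
Read back as little-endian, the first byte is least significant, giving 0x3BA7B80B5892EF4D.

0x3BA7B80B5892EF4D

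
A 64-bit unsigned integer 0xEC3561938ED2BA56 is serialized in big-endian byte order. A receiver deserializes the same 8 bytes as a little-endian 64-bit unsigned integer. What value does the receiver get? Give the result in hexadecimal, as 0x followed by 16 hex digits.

0x56BAD28E936135EC

Stored big-endian, the bytes at ascending addresses are EC 35 61 93 8E D2 BA 56.
Read back as little-endian, the first byte is least significant, giving 0x56BAD28E936135EC.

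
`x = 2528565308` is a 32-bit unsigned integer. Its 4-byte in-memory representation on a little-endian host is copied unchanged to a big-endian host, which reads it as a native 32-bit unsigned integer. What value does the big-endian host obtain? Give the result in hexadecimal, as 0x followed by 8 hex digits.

2528565308 in 32-bit hexadecimal is 0x96B6D83C.
Stored little-endian, the bytes at ascending addresses are 3C D8 B6 96.
Read back as big-endian, the last byte is least significant, giving 0x3CD8B696.

0x3CD8B696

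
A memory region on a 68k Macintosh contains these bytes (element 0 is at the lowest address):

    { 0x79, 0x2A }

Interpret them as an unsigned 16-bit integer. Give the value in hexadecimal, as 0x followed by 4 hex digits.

In big-endian order the high byte comes first in memory.
The bytes are already most-significant first: 0x792A.

0x792A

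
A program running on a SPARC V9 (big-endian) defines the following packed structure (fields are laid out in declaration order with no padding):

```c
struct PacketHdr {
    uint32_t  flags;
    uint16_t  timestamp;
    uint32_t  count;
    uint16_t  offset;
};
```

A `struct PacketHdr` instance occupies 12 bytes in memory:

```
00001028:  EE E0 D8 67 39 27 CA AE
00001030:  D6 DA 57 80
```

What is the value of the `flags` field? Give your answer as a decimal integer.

4007712871

`flags` is the first field, at byte offset 0, occupying 4 bytes.
Bytes at offsets 0..3: EE E0 D8 67.
Big-endian stores the most-significant byte at the lowest address.
The bytes are already most-significant first: 0xEEE0D867.
0xEEE0D867 = 4007712871.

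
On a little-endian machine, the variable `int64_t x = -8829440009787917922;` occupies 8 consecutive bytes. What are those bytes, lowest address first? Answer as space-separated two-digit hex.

9E 39 F8 6A 17 87 77 85

Two's complement of -8829440009787917922 in 64 bits: 8829440009787917922 = 0x7A8878E89507C662; invert → 0x857787176AF8399D; add 1 → 0x857787176AF8399E.
Split into bytes (most-significant first): 85 77 87 17 6A F8 39 9E.
Little-endian stores the least-significant byte at the lowest address.
So at ascending addresses the bytes are 9E 39 F8 6A 17 87 77 85.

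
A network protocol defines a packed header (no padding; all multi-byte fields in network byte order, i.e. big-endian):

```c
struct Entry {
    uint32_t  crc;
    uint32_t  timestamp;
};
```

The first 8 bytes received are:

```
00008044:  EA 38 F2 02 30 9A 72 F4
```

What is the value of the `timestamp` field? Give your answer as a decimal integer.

815428340

`timestamp` follows `crc` (4 bytes), so it starts at byte offset 4 and occupies 4 bytes.
Bytes at offsets 4..7: 30 9A 72 F4.
In big-endian order the high byte comes first in memory.
The bytes are already most-significant first: 0x309A72F4.
0x309A72F4 = 815428340.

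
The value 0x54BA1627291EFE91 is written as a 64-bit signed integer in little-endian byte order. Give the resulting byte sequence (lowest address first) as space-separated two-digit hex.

Split into bytes (most-significant first): 54 BA 16 27 29 1E FE 91.
Little-endian: lowest address holds the least-significant byte.
So at ascending addresses the bytes are 91 FE 1E 29 27 16 BA 54.

91 FE 1E 29 27 16 BA 54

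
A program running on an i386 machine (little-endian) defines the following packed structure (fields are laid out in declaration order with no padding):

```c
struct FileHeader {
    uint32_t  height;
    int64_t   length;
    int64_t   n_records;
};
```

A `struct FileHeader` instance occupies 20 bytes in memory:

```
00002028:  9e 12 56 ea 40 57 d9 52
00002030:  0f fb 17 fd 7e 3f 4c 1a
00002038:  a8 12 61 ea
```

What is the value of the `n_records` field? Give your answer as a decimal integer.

`n_records` follows `height` (4 B), `length` (8 B), so it starts at offset 4 + 8 = 12 and occupies 8 bytes.
Bytes at offsets 12..19: 7E 3F 4C 1A A8 12 61 EA.
In little-endian order the low byte comes first in memory.
Reassemble most-significant byte first: EA 61 12 A8 1A 4C 3F 7E → 0xEA6112A81A4C3F7E.
Top bit is set, so as a signed 64-bit value this is 0xEA6112A81A4C3F7E − 2^64 = -1557943482888470658.

-1557943482888470658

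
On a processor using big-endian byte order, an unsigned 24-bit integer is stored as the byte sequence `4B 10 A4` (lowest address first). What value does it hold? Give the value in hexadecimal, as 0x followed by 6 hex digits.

0x4B10A4

Big-endian: lowest address holds the most-significant byte.
The bytes are already most-significant first: 0x4B10A4.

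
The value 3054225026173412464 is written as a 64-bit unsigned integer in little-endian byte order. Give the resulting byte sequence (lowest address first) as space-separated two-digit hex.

70 A4 2C B5 7A C9 62 2A

3054225026173412464 in hexadecimal, padded to 64 bits, is 0x2A62C97AB52CA470.
Split into bytes (most-significant first): 2A 62 C9 7A B5 2C A4 70.
Little-endian stores the least-significant byte at the lowest address.
So at ascending addresses the bytes are 70 A4 2C B5 7A C9 62 2A.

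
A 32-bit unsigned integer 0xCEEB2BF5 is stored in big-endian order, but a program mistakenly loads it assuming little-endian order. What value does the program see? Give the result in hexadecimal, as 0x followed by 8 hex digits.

Stored big-endian, the bytes at ascending addresses are CE EB 2B F5.
Read back as little-endian, the first byte is least significant, giving 0xF52BEBCE.

0xF52BEBCE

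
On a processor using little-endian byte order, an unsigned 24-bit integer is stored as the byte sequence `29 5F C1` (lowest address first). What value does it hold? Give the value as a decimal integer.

12672809

Little-endian: lowest address holds the least-significant byte.
Reassemble most-significant byte first: C1 5F 29 → 0xC15F29.
0xC15F29 = 12672809.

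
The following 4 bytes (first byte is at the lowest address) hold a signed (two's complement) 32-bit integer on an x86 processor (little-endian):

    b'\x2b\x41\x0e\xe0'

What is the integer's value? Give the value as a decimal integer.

Little-endian stores the least-significant byte at the lowest address.
Reassemble most-significant byte first: E0 0E 41 2B → 0xE00E412B.
Top bit is set, so as a signed 32-bit value this is 0xE00E412B − 2^32 = -535936725.

-535936725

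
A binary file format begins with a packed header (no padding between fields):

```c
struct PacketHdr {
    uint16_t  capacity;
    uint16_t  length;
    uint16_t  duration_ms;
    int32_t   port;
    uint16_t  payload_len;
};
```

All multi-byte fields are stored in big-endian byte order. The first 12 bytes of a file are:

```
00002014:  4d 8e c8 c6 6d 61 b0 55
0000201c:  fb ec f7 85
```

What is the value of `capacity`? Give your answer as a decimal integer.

`capacity` is the first field, at byte offset 0, occupying 2 bytes.
Bytes at offsets 0..1: 4D 8E.
In big-endian order the high byte comes first in memory.
The bytes are already most-significant first: 0x4D8E.
0x4D8E = 19854.

19854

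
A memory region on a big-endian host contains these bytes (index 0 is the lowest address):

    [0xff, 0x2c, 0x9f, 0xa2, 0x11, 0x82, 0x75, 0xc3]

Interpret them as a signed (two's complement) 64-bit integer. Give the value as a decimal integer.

-59497176635378237

Big-endian stores the most-significant byte at the lowest address.
The bytes are already most-significant first: 0xFF2C9FA2118275C3.
Top bit is set, so as a signed 64-bit value this is 0xFF2C9FA2118275C3 − 2^64 = -59497176635378237.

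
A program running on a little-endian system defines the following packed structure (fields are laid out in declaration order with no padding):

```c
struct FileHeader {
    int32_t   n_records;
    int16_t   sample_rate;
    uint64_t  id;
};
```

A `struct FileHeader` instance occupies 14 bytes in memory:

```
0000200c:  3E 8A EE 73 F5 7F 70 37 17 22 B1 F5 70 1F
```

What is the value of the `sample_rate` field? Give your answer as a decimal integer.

`sample_rate` follows `n_records` (4 bytes), so it starts at byte offset 4 and occupies 2 bytes.
Bytes at offsets 4..5: F5 7F.
In little-endian order the low byte comes first in memory.
Reassemble most-significant byte first: 7F F5 → 0x7FF5.
0x7FF5 = 32757.

32757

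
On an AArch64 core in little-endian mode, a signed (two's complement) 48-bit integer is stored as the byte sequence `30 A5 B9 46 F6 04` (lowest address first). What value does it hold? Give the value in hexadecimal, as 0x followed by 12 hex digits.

Little-endian: lowest address holds the least-significant byte.
Reassemble most-significant byte first: 04 F6 46 B9 A5 30 → 0x04F646B9A530.

0x04F646B9A530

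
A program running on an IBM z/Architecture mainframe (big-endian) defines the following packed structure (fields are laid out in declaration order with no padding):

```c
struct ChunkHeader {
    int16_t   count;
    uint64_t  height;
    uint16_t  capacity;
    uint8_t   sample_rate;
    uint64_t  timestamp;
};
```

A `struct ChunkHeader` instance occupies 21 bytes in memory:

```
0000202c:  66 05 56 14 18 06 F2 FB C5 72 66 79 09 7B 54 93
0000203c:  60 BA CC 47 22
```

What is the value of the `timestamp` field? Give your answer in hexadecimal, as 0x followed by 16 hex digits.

`timestamp` follows `count` (2 B), `height` (8 B), `capacity` (2 B), `sample_rate` (1 B), so it starts at offset 2 + 8 + 2 + 1 = 13 and occupies 8 bytes.
Bytes at offsets 13..20: 7B 54 93 60 BA CC 47 22.
In big-endian order the high byte comes first in memory.
The bytes are already most-significant first: 0x7B549360BACC4722.

0x7B549360BACC4722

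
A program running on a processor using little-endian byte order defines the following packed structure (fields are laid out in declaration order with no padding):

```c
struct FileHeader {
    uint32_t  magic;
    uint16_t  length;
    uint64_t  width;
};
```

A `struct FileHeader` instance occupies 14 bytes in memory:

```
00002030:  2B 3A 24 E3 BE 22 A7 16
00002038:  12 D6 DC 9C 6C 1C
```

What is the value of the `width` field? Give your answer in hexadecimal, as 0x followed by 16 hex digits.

`width` follows `magic` (4 B), `length` (2 B), so it starts at offset 4 + 2 = 6 and occupies 8 bytes.
Bytes at offsets 6..13: A7 16 12 D6 DC 9C 6C 1C.
Little-endian: lowest address holds the least-significant byte.
Reassemble most-significant byte first: 1C 6C 9C DC D6 12 16 A7 → 0x1C6C9CDCD61216A7.

0x1C6C9CDCD61216A7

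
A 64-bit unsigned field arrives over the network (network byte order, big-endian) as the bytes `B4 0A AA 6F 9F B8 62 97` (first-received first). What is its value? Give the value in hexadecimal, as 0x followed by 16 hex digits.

In big-endian order the high byte comes first in memory.
The bytes are already most-significant first: 0xB40AAA6F9FB86297.

0xB40AAA6F9FB86297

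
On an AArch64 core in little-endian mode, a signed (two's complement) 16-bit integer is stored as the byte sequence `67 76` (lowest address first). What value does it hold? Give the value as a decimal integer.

In little-endian order the low byte comes first in memory.
Reassemble most-significant byte first: 76 67 → 0x7667.
0x7667 = 30311.

30311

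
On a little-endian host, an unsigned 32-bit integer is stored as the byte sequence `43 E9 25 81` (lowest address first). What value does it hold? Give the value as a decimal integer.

In little-endian order the low byte comes first in memory.
Reassemble most-significant byte first: 81 25 E9 43 → 0x8125E943.
0x8125E943 = 2166745411.

2166745411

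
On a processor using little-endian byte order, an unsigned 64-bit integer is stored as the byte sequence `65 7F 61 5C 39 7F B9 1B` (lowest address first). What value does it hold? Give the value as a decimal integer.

1997767794055282533

Little-endian: lowest address holds the least-significant byte.
Reassemble most-significant byte first: 1B B9 7F 39 5C 61 7F 65 → 0x1BB97F395C617F65.
0x1BB97F395C617F65 = 1997767794055282533.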